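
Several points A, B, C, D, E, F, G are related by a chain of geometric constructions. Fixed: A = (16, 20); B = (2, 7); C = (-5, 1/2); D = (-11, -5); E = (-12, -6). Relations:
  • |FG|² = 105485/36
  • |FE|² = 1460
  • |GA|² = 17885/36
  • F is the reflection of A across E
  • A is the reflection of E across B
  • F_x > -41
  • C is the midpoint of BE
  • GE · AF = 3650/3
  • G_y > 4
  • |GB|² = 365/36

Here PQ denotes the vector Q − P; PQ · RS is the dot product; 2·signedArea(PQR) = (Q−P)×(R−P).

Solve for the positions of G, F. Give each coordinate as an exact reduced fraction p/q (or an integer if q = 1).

1. F_x = -40  [F is the reflection of A across E]
2. F_y = -32  [F is the reflection of A across E]
   → F = (-40, -32)
3. G_x = -1/3  [line 56·x + 52·y + -698/3 = 0 ∩ |GA|² = 17885/36]
4. G_y = 29/6  [line 56·x + 52·y + -698/3 = 0 ∩ |GA|² = 17885/36]
   → G = (-1/3, 29/6)

F = (-40, -32)
G = (-1/3, 29/6)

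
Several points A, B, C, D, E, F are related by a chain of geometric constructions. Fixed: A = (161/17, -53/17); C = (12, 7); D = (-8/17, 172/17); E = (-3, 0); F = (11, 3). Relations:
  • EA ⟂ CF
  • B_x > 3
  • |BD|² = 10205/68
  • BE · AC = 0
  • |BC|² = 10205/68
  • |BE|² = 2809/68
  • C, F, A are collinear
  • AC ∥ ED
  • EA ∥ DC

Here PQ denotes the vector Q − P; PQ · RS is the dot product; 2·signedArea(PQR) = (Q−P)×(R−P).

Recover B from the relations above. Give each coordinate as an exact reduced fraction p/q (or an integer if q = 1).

1. B_x = 55/17  [line -43/17·x + -172/17·y + -129/17 = 0 ∩ |BE|² = 2809/68]
2. B_y = -53/34  [line -43/17·x + -172/17·y + -129/17 = 0 ∩ |BE|² = 2809/68]
   → B = (55/17, -53/34)

B = (55/17, -53/34)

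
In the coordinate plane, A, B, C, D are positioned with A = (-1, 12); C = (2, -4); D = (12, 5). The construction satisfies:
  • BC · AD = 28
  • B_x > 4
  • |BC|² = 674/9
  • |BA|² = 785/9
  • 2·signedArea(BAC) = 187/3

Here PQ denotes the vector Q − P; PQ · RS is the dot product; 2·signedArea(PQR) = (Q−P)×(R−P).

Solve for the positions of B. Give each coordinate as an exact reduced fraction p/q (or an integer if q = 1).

B = (13/3, 13/3)

1. B_x = 13/3  [2·signedArea(BAC) = 187/3 ∩ BC · AD = 28]
2. B_y = 13/3  [2·signedArea(BAC) = 187/3 ∩ BC · AD = 28]
   → B = (13/3, 13/3)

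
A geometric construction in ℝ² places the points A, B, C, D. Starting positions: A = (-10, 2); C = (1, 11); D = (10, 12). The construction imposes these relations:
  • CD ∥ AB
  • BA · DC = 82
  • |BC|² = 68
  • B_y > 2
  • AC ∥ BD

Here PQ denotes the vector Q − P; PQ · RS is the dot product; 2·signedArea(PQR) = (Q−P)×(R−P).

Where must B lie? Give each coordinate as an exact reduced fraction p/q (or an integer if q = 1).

B = (-1, 3)

1. B_x = -1  [AC ∥ BD ∩ CD ∥ AB]
2. B_y = 3  [AC ∥ BD ∩ CD ∥ AB]
   → B = (-1, 3)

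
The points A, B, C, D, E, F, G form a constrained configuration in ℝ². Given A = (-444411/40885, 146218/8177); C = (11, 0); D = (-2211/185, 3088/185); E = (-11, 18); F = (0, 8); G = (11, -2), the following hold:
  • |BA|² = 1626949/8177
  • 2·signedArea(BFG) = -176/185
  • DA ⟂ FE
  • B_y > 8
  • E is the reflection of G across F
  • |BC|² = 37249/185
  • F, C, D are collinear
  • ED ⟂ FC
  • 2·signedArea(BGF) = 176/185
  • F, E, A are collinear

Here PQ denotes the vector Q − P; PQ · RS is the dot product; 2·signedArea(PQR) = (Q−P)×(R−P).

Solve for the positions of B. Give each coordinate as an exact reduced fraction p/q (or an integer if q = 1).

1. B_x = -88/185  [line 10·x + 11·y + -16104/185 = 0 ∩ |BC|² = 37249/185]
2. B_y = 1544/185  [line 10·x + 11·y + -16104/185 = 0 ∩ |BC|² = 37249/185]
   → B = (-88/185, 1544/185)

B = (-88/185, 1544/185)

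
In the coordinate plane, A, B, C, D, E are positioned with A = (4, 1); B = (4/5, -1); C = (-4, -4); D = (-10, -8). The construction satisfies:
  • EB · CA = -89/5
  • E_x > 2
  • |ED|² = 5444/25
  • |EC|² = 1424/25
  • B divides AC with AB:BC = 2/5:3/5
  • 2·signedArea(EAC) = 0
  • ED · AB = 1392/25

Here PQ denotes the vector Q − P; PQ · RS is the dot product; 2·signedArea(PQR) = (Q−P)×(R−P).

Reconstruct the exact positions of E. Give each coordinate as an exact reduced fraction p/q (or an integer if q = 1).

E = (12/5, 0)

1. E_x = 12/5  [2·signedArea(EAC) = 0 ∩ ED · AB = 1392/25]
2. E_y = 0  [2·signedArea(EAC) = 0 ∩ ED · AB = 1392/25]
   → E = (12/5, 0)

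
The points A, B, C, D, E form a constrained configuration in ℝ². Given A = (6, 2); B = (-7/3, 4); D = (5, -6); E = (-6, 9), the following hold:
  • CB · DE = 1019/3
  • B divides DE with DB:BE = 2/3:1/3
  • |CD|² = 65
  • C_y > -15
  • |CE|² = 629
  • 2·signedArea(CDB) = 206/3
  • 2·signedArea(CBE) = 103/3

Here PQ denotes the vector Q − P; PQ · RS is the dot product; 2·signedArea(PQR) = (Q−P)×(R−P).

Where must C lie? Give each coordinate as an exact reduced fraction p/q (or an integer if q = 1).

C = (4, -14)

1. C_x = 4  [2·signedArea(CBE) = 103/3 ∩ CB · DE = 1019/3]
2. C_y = -14  [2·signedArea(CBE) = 103/3 ∩ CB · DE = 1019/3]
   → C = (4, -14)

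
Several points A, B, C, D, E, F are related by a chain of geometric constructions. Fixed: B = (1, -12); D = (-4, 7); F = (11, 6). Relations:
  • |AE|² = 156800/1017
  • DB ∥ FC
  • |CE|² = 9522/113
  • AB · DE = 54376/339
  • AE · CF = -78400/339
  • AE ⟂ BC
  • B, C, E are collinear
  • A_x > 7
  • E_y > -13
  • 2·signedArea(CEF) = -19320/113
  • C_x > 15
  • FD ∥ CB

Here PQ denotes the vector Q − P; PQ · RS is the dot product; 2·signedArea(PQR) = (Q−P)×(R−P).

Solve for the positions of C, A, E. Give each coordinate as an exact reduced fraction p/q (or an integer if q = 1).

1. C_x = 16  [FD ∥ CB ∩ DB ∥ FC]
2. C_y = -13  [FD ∥ CB ∩ DB ∥ FC]
   → C = (16, -13)
3. E_x = 773/113  [B, C, E are collinear ∩ 2·signedArea(CEF) = -19320/113]
4. E_y = -1400/113  [B, C, E are collinear ∩ 2·signedArea(CEF) = -19320/113]
   → E = (773/113, -1400/113)
5. A_x = 23/3  [AB · DE = 54376/339 ∩ AE ⟂ BC]
6. A_y = 0  [AB · DE = 54376/339 ∩ AE ⟂ BC]
   → A = (23/3, 0)

A = (23/3, 0)
C = (16, -13)
E = (773/113, -1400/113)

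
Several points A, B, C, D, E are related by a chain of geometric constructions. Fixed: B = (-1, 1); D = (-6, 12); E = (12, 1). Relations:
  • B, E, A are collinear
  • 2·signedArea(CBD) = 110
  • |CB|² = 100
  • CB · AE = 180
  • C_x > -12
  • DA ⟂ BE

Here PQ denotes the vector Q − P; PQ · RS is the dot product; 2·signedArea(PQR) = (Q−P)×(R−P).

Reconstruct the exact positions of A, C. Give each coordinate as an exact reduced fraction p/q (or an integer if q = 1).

1. A_x = -6  [B, E, A are collinear ∩ DA ⟂ BE]
2. A_y = 1  [B, E, A are collinear ∩ DA ⟂ BE]
   → A = (-6, 1)
3. C_x = -11  [CB · AE = 180 ∩ 2·signedArea(CBD) = 110]
4. C_y = 1  [CB · AE = 180 ∩ 2·signedArea(CBD) = 110]
   → C = (-11, 1)

A = (-6, 1)
C = (-11, 1)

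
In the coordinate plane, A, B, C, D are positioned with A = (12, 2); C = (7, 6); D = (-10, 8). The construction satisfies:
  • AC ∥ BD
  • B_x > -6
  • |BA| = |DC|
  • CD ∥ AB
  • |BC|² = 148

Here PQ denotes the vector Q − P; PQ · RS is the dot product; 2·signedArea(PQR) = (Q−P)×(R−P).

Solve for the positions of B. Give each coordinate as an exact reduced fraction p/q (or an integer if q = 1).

1. B_x = -5  [AC ∥ BD ∩ CD ∥ AB]
2. B_y = 4  [AC ∥ BD ∩ CD ∥ AB]
   → B = (-5, 4)

B = (-5, 4)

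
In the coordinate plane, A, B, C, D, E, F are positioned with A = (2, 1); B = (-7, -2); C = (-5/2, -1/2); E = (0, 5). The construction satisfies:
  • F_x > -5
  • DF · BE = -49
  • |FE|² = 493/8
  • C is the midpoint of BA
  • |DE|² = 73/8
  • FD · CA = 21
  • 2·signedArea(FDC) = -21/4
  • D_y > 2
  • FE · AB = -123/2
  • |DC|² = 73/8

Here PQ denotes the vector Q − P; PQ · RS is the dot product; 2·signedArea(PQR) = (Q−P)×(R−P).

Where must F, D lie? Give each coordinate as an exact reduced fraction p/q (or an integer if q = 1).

1. F_x = -19/4  [line 9·x + 3·y + 93/2 = 0 ∩ |FE|² = 493/8]
2. F_y = -5/4  [line 9·x + 3·y + 93/2 = 0 ∩ |FE|² = 493/8]
   → F = (-19/4, -5/4)
3. D_x = -5/4  [FD · CA = 21 ∩ DF · BE = -49]
4. D_y = 9/4  [FD · CA = 21 ∩ DF · BE = -49]
   → D = (-5/4, 9/4)

D = (-5/4, 9/4)
F = (-19/4, -5/4)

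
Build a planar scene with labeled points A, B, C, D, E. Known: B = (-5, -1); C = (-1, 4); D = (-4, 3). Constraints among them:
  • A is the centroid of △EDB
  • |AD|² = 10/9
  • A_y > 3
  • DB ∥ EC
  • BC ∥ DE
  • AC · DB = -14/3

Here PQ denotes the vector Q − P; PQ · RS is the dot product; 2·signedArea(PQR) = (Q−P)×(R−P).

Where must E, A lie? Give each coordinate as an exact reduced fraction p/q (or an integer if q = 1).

1. E_x = 0  [DB ∥ EC ∩ BC ∥ DE]
2. E_y = 8  [DB ∥ EC ∩ BC ∥ DE]
   → E = (0, 8)
3. A_x = -3  [A is the centroid of △EDB]
4. A_y = 10/3  [A is the centroid of △EDB]
   → A = (-3, 10/3)

A = (-3, 10/3)
E = (0, 8)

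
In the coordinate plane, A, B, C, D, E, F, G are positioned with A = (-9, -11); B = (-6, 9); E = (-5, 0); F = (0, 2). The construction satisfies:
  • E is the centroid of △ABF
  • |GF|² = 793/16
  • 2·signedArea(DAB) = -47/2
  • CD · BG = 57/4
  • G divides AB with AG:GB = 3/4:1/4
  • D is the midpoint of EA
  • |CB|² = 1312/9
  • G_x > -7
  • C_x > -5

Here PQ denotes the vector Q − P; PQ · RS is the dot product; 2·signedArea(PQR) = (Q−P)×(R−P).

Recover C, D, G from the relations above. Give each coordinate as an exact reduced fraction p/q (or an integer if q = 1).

1. D_x = -7  [D is the midpoint of EA]
2. D_y = -11/2  [D is the midpoint of EA]
   → D = (-7, -11/2)
3. G_x = -27/4  [G divides AB with AG:GB = 3/4:1/4]
4. G_y = 4  [G divides AB with AG:GB = 3/4:1/4]
   → G = (-27/4, 4)
5. C_x = -14/3  [line 3/4·x + 5·y + 37/2 = 0 ∩ |CB|² = 1312/9]
6. C_y = -3  [line 3/4·x + 5·y + 37/2 = 0 ∩ |CB|² = 1312/9]
   → C = (-14/3, -3)

C = (-14/3, -3)
D = (-7, -11/2)
G = (-27/4, 4)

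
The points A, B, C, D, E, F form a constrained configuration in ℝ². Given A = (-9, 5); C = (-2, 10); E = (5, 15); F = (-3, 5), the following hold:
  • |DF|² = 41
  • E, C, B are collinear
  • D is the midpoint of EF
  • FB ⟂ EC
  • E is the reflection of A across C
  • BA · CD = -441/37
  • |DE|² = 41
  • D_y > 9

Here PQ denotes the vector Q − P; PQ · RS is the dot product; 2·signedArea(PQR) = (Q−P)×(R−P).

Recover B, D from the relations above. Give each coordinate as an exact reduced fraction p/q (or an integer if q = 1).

B = (-186/37, 290/37)
D = (1, 10)

1. B_x = -186/37  [E, C, B are collinear ∩ FB ⟂ EC]
2. B_y = 290/37  [E, C, B are collinear ∩ FB ⟂ EC]
   → B = (-186/37, 290/37)
3. D_x = 1  [D is the midpoint of EF]
4. D_y = 10  [D is the midpoint of EF]
   → D = (1, 10)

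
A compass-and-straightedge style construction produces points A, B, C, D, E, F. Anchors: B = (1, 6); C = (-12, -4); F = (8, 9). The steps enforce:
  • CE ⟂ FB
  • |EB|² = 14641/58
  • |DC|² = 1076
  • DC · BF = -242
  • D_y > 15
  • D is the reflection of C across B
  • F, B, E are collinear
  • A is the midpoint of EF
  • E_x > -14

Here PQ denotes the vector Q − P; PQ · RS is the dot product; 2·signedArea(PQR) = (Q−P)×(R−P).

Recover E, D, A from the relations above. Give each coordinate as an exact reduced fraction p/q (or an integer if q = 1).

1. E_x = -789/58  [F, B, E are collinear ∩ CE ⟂ FB]
2. E_y = -15/58  [F, B, E are collinear ∩ CE ⟂ FB]
   → E = (-789/58, -15/58)
3. D_x = 14  [D is the reflection of C across B]
4. D_y = 16  [D is the reflection of C across B]
   → D = (14, 16)
5. A_x = -325/116  [A is the midpoint of EF]
6. A_y = 507/116  [A is the midpoint of EF]
   → A = (-325/116, 507/116)

A = (-325/116, 507/116)
D = (14, 16)
E = (-789/58, -15/58)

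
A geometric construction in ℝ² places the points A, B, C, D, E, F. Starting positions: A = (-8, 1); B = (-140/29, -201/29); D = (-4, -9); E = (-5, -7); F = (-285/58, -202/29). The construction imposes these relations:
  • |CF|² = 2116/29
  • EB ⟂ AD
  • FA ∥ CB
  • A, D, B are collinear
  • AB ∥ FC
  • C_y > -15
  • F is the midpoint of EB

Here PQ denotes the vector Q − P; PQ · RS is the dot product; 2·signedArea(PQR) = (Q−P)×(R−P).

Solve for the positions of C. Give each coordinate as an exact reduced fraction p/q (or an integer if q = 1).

1. C_x = -101/58  [FA ∥ CB ∩ AB ∥ FC]
2. C_y = -432/29  [FA ∥ CB ∩ AB ∥ FC]
   → C = (-101/58, -432/29)

C = (-101/58, -432/29)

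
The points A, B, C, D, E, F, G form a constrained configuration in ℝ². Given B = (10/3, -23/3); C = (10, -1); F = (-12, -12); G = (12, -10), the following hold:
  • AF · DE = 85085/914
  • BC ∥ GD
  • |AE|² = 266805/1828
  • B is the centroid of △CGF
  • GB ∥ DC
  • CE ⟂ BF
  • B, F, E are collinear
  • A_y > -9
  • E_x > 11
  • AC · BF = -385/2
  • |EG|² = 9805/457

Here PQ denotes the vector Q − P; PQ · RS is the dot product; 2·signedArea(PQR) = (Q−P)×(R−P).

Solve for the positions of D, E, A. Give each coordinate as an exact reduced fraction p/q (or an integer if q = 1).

1. D_x = 56/3  [GB ∥ DC ∩ BC ∥ GD]
2. D_y = -10/3  [GB ∥ DC ∩ BC ∥ GD]
   → D = (56/3, -10/3)
3. E_x = 5142/457  [B, F, E are collinear ∩ CE ⟂ BF]
4. E_y = -2481/457  [B, F, E are collinear ∩ CE ⟂ BF]
   → E = (5142/457, -2481/457)
5. A_x = -171/457  [line 10166/1371·x + 2873/1371·y + 19227/914 = 0 ∩ |AE|² = 266805/1828]
6. A_y = -7965/914  [line 10166/1371·x + 2873/1371·y + 19227/914 = 0 ∩ |AE|² = 266805/1828]
   → A = (-171/457, -7965/914)

A = (-171/457, -7965/914)
D = (56/3, -10/3)
E = (5142/457, -2481/457)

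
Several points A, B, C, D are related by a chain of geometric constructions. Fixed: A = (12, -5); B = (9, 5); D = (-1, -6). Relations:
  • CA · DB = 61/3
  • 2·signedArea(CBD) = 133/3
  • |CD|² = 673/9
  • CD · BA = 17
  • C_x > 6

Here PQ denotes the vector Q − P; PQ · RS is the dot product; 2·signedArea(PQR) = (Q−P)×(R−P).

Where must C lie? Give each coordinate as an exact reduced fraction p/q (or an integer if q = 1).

C = (20/3, -2)

1. C_x = 20/3  [2·signedArea(CBD) = 133/3 ∩ CA · DB = 61/3]
2. C_y = -2  [2·signedArea(CBD) = 133/3 ∩ CA · DB = 61/3]
   → C = (20/3, -2)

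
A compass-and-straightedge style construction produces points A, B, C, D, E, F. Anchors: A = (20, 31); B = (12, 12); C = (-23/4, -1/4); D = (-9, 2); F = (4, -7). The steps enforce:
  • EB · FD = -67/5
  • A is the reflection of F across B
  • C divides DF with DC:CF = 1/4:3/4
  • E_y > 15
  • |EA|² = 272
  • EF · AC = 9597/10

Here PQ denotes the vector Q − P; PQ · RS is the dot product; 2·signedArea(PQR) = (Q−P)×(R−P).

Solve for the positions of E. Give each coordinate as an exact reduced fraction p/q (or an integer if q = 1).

E = (68/5, 79/5)

1. E_x = 68/5  [EB · FD = -67/5 ∩ EF · AC = 9597/10]
2. E_y = 79/5  [EB · FD = -67/5 ∩ EF · AC = 9597/10]
   → E = (68/5, 79/5)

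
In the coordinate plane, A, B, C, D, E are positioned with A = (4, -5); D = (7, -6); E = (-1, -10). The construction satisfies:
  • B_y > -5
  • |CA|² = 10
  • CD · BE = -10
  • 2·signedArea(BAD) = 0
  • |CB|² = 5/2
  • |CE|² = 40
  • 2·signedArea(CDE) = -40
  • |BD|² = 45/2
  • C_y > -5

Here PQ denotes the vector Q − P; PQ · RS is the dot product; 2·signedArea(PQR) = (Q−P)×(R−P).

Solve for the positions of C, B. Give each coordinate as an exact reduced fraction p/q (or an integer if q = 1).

B = (5/2, -9/2)
C = (1, -4)

1. C_x = 1  [line 4·x + -8·y + -36 = 0 ∩ |CE|² = 40]
2. C_y = -4  [line 4·x + -8·y + -36 = 0 ∩ |CE|² = 40]
   → C = (1, -4)
3. B_x = 5/2  [CD · BE = -10 ∩ 2·signedArea(BAD) = 0]
4. B_y = -9/2  [CD · BE = -10 ∩ 2·signedArea(BAD) = 0]
   → B = (5/2, -9/2)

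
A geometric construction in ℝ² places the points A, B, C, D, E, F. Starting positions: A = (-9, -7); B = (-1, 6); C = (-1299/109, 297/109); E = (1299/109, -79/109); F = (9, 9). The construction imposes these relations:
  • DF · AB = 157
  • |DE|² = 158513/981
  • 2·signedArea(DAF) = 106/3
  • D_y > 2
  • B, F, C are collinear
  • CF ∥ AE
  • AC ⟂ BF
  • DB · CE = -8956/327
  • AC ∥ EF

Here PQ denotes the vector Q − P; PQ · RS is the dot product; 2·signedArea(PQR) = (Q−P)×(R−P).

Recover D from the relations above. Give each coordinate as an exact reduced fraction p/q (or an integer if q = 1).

1. D_x = -1/3  [DB · CE = -8956/327 ∩ 2·signedArea(DAF) = 106/3]
2. D_y = 8/3  [DB · CE = -8956/327 ∩ 2·signedArea(DAF) = 106/3]
   → D = (-1/3, 8/3)

D = (-1/3, 8/3)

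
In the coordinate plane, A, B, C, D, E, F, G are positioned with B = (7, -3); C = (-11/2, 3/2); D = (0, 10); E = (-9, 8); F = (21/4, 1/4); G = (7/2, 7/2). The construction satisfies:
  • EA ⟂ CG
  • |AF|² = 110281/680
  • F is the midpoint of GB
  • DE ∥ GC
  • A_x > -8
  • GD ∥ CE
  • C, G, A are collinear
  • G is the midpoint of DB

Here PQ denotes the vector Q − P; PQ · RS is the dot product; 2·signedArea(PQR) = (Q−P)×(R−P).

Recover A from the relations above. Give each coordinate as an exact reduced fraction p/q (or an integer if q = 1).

1. A_x = -634/85  [C, G, A are collinear ∩ EA ⟂ CG]
2. A_y = 181/170  [C, G, A are collinear ∩ EA ⟂ CG]
   → A = (-634/85, 181/170)

A = (-634/85, 181/170)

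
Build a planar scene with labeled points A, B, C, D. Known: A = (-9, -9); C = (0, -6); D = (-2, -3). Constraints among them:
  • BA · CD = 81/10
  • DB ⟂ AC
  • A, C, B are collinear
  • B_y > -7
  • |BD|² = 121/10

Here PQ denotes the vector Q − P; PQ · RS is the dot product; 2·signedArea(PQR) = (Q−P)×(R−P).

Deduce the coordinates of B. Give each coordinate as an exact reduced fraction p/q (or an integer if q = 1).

B = (-9/10, -63/10)

1. B_x = -9/10  [A, C, B are collinear ∩ DB ⟂ AC]
2. B_y = -63/10  [A, C, B are collinear ∩ DB ⟂ AC]
   → B = (-9/10, -63/10)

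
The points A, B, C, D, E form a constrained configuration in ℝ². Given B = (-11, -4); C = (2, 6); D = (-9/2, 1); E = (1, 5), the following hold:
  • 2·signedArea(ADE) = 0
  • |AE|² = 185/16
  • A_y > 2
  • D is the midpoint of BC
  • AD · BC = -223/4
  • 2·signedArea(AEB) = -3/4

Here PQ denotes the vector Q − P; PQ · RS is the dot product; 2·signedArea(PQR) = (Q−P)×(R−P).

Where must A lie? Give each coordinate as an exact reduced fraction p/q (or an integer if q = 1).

1. A_x = -7/4  [2·signedArea(ADE) = 0 ∩ 2·signedArea(AEB) = -3/4]
2. A_y = 3  [2·signedArea(ADE) = 0 ∩ 2·signedArea(AEB) = -3/4]
   → A = (-7/4, 3)

A = (-7/4, 3)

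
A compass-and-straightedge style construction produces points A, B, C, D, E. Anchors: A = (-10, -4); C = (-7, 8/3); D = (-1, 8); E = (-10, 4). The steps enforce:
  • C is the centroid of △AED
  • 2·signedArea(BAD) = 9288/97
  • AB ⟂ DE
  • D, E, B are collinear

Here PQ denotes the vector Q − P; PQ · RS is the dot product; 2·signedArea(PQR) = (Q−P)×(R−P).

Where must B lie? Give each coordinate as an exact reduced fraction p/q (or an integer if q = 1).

B = (-1258/97, 260/97)

1. B_x = -1258/97  [D, E, B are collinear ∩ AB ⟂ DE]
2. B_y = 260/97  [D, E, B are collinear ∩ AB ⟂ DE]
   → B = (-1258/97, 260/97)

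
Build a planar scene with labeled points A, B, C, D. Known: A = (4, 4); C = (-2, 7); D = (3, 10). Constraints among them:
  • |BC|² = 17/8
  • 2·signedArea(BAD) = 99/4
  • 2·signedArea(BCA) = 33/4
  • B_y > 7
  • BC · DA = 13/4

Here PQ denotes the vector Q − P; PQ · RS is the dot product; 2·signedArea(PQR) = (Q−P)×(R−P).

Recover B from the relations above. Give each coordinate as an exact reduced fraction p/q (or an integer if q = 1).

B = (-3/4, 31/4)

1. B_x = -3/4  [BC · DA = 13/4 ∩ 2·signedArea(BAD) = 99/4]
2. B_y = 31/4  [BC · DA = 13/4 ∩ 2·signedArea(BAD) = 99/4]
   → B = (-3/4, 31/4)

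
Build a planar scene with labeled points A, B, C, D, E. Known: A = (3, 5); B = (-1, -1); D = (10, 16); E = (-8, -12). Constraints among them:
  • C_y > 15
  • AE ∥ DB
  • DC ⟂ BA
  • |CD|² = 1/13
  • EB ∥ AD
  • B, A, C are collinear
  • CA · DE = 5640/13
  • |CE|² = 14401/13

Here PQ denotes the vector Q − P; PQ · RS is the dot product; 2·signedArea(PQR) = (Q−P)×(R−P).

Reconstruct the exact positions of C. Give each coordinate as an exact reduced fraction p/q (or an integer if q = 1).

1. C_x = 133/13  [B, A, C are collinear ∩ DC ⟂ BA]
2. C_y = 206/13  [B, A, C are collinear ∩ DC ⟂ BA]
   → C = (133/13, 206/13)

C = (133/13, 206/13)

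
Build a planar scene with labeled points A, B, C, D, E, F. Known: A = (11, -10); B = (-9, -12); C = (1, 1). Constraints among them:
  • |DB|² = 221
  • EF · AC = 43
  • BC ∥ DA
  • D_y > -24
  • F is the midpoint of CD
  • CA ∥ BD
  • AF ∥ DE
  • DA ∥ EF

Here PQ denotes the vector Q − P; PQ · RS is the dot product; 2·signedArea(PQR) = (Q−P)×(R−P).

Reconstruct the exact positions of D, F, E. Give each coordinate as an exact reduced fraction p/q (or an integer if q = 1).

1. D_x = 1  [BC ∥ DA ∩ CA ∥ BD]
2. D_y = -23  [BC ∥ DA ∩ CA ∥ BD]
   → D = (1, -23)
3. F_x = 1  [F is the midpoint of CD]
4. F_y = -11  [F is the midpoint of CD]
   → F = (1, -11)
5. E_x = -9  [DA ∥ EF ∩ AF ∥ DE]
6. E_y = -24  [DA ∥ EF ∩ AF ∥ DE]
   → E = (-9, -24)

D = (1, -23)
E = (-9, -24)
F = (1, -11)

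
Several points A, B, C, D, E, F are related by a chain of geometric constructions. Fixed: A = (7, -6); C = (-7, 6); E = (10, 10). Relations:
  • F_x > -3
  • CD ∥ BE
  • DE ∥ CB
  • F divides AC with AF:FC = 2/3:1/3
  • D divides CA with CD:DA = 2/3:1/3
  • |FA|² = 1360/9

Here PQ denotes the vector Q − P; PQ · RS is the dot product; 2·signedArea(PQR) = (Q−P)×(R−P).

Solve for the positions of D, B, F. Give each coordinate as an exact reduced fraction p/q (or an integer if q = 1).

1. D_x = 7/3  [D divides CA with CD:DA = 2/3:1/3]
2. D_y = -2  [D divides CA with CD:DA = 2/3:1/3]
   → D = (7/3, -2)
3. B_x = 2/3  [CD ∥ BE ∩ DE ∥ CB]
4. B_y = 18  [CD ∥ BE ∩ DE ∥ CB]
   → B = (2/3, 18)
5. F_x = -7/3  [F divides AC with AF:FC = 2/3:1/3]
6. F_y = 2  [F divides AC with AF:FC = 2/3:1/3]
   → F = (-7/3, 2)

B = (2/3, 18)
D = (7/3, -2)
F = (-7/3, 2)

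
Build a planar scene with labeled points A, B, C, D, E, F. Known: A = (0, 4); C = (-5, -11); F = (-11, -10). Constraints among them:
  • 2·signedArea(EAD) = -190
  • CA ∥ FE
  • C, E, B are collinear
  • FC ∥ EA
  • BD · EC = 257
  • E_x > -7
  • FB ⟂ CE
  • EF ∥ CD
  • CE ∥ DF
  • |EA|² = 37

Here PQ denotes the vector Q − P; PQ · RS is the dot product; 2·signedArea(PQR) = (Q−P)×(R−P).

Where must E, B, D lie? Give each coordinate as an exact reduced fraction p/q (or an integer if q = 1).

1. E_x = -6  [FC ∥ EA ∩ CA ∥ FE]
2. E_y = 5  [FC ∥ EA ∩ CA ∥ FE]
   → E = (-6, 5)
3. B_x = -1307/257  [C, E, B are collinear ∩ FB ⟂ CE]
4. B_y = -2475/257  [C, E, B are collinear ∩ FB ⟂ CE]
   → B = (-1307/257, -2475/257)
5. D_x = -10  [CE ∥ DF ∩ EF ∥ CD]
6. D_y = -26  [CE ∥ DF ∩ EF ∥ CD]
   → D = (-10, -26)

B = (-1307/257, -2475/257)
D = (-10, -26)
E = (-6, 5)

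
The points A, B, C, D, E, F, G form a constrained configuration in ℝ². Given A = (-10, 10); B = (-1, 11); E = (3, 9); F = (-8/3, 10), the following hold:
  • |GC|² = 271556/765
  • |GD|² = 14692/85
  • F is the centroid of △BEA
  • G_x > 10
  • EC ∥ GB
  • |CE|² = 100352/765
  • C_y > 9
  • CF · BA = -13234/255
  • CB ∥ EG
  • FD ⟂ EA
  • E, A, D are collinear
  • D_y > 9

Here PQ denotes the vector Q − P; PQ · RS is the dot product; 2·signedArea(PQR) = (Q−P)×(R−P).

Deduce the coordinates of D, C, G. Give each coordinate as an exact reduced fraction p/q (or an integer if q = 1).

C = (-2147/255, 2519/255)
D = (-691/255, 2407/255)
G = (2657/255, 2581/255)

1. D_x = -691/255  [E, A, D are collinear ∩ FD ⟂ EA]
2. D_y = 2407/255  [E, A, D are collinear ∩ FD ⟂ EA]
   → D = (-691/255, 2407/255)
3. C_x = -2147/255  [line 9·x + 1·y + 16804/255 = 0 ∩ |CE|² = 100352/765]
4. C_y = 2519/255  [line 9·x + 1·y + 16804/255 = 0 ∩ |CE|² = 100352/765]
   → C = (-2147/255, 2519/255)
5. G_x = 2657/255  [EC ∥ GB ∩ CB ∥ EG]
6. G_y = 2581/255  [EC ∥ GB ∩ CB ∥ EG]
   → G = (2657/255, 2581/255)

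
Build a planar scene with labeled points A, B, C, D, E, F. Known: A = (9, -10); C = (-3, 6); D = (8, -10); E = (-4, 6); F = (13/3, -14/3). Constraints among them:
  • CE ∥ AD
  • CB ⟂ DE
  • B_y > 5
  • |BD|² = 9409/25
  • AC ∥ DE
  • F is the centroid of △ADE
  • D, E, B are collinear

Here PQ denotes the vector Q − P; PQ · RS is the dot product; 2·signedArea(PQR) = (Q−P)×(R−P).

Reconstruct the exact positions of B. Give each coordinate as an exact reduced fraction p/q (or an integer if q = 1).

B = (-91/25, 138/25)

1. B_x = -91/25  [D, E, B are collinear ∩ CB ⟂ DE]
2. B_y = 138/25  [D, E, B are collinear ∩ CB ⟂ DE]
   → B = (-91/25, 138/25)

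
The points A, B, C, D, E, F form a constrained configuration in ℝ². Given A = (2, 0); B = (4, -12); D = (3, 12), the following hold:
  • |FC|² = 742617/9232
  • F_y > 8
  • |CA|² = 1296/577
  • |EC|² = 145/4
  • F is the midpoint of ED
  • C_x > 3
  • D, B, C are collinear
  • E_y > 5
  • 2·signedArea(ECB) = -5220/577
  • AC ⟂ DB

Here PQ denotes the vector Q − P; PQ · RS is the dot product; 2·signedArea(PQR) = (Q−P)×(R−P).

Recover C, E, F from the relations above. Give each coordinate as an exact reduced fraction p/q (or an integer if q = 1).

1. C_x = 2018/577  [D, B, C are collinear ∩ AC ⟂ DB]
2. C_y = 36/577  [D, B, C are collinear ∩ AC ⟂ DB]
   → C = (2018/577, 36/577)
3. E_x = 5/2  [line 6960/577·x + 290/577·y + -19140/577 = 0 ∩ |EC|² = 145/4]
4. E_y = 6  [line 6960/577·x + 290/577·y + -19140/577 = 0 ∩ |EC|² = 145/4]
   → E = (5/2, 6)
5. F_x = 11/4  [F is the midpoint of ED]
6. F_y = 9  [F is the midpoint of ED]
   → F = (11/4, 9)

C = (2018/577, 36/577)
E = (5/2, 6)
F = (11/4, 9)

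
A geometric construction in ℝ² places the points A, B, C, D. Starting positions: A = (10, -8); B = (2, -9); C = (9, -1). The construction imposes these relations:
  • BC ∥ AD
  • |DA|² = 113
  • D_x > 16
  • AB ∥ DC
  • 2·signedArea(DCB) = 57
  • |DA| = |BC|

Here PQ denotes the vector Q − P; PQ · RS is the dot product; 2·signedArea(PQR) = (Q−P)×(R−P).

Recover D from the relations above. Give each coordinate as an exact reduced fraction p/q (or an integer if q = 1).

D = (17, 0)

1. D_x = 17  [AB ∥ DC ∩ BC ∥ AD]
2. D_y = 0  [AB ∥ DC ∩ BC ∥ AD]
   → D = (17, 0)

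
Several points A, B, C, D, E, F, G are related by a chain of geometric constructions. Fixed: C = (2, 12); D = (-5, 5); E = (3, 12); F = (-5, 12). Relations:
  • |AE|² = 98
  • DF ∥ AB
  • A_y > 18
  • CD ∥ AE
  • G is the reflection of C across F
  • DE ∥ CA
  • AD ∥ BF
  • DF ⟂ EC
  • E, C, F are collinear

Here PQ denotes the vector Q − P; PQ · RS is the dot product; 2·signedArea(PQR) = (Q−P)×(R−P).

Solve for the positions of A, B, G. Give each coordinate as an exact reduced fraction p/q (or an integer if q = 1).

A = (10, 19)
B = (10, 26)
G = (-12, 12)

1. A_x = 10  [CD ∥ AE ∩ DE ∥ CA]
2. A_y = 19  [CD ∥ AE ∩ DE ∥ CA]
   → A = (10, 19)
3. B_x = 10  [AD ∥ BF ∩ DF ∥ AB]
4. B_y = 26  [AD ∥ BF ∩ DF ∥ AB]
   → B = (10, 26)
5. G_x = -12  [G is the reflection of C across F]
6. G_y = 12  [G is the reflection of C across F]
   → G = (-12, 12)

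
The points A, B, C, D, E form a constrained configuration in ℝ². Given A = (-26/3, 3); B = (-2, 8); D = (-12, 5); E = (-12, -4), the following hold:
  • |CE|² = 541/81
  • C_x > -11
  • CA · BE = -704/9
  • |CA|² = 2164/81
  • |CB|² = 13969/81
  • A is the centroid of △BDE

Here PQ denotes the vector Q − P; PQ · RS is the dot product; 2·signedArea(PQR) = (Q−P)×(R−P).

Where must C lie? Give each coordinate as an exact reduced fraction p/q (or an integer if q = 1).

1. C_x = -98/9  [line 10·x + 12·y + 1160/9 = 0 ∩ |CA|² = 2164/81]
2. C_y = -5/3  [line 10·x + 12·y + 1160/9 = 0 ∩ |CA|² = 2164/81]
   → C = (-98/9, -5/3)

C = (-98/9, -5/3)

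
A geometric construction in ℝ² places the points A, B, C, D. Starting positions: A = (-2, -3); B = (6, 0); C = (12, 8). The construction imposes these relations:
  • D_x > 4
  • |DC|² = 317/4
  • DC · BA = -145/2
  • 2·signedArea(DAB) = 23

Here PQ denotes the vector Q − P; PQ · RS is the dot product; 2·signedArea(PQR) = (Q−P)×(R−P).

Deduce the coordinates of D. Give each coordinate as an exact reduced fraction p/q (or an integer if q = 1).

D = (5, 5/2)

1. D_x = 5  [DC · BA = -145/2 ∩ 2·signedArea(DAB) = 23]
2. D_y = 5/2  [DC · BA = -145/2 ∩ 2·signedArea(DAB) = 23]
   → D = (5, 5/2)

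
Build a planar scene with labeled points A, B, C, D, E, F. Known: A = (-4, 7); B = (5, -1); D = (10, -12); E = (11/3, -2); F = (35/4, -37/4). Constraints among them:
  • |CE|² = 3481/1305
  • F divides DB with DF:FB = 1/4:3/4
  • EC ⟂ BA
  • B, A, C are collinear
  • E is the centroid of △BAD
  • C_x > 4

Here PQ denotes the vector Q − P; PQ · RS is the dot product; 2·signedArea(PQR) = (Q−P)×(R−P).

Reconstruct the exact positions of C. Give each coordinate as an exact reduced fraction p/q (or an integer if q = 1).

C = (689/145, -113/145)

1. C_x = 689/145  [B, A, C are collinear ∩ EC ⟂ BA]
2. C_y = -113/145  [B, A, C are collinear ∩ EC ⟂ BA]
   → C = (689/145, -113/145)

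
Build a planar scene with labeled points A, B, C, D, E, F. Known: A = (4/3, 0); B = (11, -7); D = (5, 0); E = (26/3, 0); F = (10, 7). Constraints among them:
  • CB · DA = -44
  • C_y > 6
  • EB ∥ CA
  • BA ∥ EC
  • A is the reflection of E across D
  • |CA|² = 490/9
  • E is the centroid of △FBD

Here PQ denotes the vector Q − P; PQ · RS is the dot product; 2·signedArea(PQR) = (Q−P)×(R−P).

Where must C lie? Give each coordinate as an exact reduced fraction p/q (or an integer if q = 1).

1. C_x = -1  [EB ∥ CA ∩ BA ∥ EC]
2. C_y = 7  [EB ∥ CA ∩ BA ∥ EC]
   → C = (-1, 7)

C = (-1, 7)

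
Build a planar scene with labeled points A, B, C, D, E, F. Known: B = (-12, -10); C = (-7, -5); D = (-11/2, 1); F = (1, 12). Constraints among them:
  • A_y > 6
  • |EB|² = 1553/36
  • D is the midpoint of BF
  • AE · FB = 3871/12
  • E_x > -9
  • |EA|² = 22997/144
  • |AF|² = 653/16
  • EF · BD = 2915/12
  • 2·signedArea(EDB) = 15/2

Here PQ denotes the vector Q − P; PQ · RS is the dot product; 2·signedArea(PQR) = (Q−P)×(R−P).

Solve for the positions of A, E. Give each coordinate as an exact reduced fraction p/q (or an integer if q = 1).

A = (-9/4, 13/2)
E = (-49/6, -14/3)

1. E_x = -49/6  [2·signedArea(EDB) = 15/2 ∩ EF · BD = 2915/12]
2. E_y = -14/3  [2·signedArea(EDB) = 15/2 ∩ EF · BD = 2915/12]
   → E = (-49/6, -14/3)
3. A_x = -9/4  [line 13·x + 22·y + -455/4 = 0 ∩ |AF|² = 653/16]
4. A_y = 13/2  [line 13·x + 22·y + -455/4 = 0 ∩ |AF|² = 653/16]
   → A = (-9/4, 13/2)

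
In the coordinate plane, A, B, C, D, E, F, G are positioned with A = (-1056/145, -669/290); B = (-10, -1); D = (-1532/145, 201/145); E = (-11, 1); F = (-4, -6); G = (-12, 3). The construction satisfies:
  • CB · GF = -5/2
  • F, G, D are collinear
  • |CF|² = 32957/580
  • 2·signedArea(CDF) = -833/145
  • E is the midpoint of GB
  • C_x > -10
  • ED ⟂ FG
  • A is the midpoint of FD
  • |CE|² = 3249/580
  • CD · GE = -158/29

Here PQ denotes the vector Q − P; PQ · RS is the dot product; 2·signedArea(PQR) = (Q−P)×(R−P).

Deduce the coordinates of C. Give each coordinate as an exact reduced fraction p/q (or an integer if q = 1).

C = (-1367/145, -223/290)

1. C_x = -1367/145  [CB · GF = -5/2 ∩ CD · GE = -158/29]
2. C_y = -223/290  [CB · GF = -5/2 ∩ CD · GE = -158/29]
   → C = (-1367/145, -223/290)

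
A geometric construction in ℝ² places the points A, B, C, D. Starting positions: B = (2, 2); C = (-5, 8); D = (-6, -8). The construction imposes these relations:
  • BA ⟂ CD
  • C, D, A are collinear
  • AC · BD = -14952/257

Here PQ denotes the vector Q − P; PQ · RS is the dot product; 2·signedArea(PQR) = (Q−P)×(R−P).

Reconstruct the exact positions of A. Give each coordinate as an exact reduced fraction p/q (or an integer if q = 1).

A = (-1374/257, 632/257)

1. A_x = -1374/257  [C, D, A are collinear ∩ BA ⟂ CD]
2. A_y = 632/257  [C, D, A are collinear ∩ BA ⟂ CD]
   → A = (-1374/257, 632/257)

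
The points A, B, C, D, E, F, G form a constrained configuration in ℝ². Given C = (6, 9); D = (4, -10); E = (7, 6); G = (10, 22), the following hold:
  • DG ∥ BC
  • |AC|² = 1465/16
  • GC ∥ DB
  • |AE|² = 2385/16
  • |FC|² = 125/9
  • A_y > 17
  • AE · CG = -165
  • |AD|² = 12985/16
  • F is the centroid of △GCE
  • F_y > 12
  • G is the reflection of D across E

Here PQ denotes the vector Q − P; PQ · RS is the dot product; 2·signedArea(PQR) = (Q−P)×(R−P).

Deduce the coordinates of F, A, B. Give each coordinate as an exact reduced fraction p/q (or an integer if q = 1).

1. F_x = 23/3  [F is the centroid of △GCE]
2. F_y = 37/3  [F is the centroid of △GCE]
   → F = (23/3, 37/3)
3. A_x = 37/4  [line -4·x + -13·y + 271 = 0 ∩ |AD|² = 12985/16]
4. A_y = 18  [line -4·x + -13·y + 271 = 0 ∩ |AD|² = 12985/16]
   → A = (37/4, 18)
5. B_x = 0  [DG ∥ BC ∩ GC ∥ DB]
6. B_y = -23  [DG ∥ BC ∩ GC ∥ DB]
   → B = (0, -23)

A = (37/4, 18)
B = (0, -23)
F = (23/3, 37/3)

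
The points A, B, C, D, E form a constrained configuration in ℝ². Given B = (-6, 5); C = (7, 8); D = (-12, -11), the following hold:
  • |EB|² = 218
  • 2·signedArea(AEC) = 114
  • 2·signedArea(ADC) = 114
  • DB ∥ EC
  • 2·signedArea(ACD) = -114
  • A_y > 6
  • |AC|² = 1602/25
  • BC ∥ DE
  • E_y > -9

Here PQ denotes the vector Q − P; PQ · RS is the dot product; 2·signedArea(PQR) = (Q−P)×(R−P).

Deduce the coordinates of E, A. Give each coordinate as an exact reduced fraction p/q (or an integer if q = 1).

1. E_x = 1  [DB ∥ EC ∩ BC ∥ DE]
2. E_y = -8  [DB ∥ EC ∩ BC ∥ DE]
   → E = (1, -8)
3. A_x = -4/5  [2·signedArea(ADC) = 114 ∩ 2·signedArea(AEC) = 114]
4. A_y = 31/5  [2·signedArea(ADC) = 114 ∩ 2·signedArea(AEC) = 114]
   → A = (-4/5, 31/5)

A = (-4/5, 31/5)
E = (1, -8)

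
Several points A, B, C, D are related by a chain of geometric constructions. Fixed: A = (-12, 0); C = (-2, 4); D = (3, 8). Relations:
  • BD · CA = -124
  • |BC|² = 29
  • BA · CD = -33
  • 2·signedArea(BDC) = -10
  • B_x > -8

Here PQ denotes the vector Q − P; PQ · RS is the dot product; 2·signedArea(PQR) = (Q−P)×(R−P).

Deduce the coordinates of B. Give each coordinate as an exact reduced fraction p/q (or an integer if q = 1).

1. B_x = -7  [BA · CD = -33 ∩ BD · CA = -124]
2. B_y = 2  [BA · CD = -33 ∩ BD · CA = -124]
   → B = (-7, 2)

B = (-7, 2)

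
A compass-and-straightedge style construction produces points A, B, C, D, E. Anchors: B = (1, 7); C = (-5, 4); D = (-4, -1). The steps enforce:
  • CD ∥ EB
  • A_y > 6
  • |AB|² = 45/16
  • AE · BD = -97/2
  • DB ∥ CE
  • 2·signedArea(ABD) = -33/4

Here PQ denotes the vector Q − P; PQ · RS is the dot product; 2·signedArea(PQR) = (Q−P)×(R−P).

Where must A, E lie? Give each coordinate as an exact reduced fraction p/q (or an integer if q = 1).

1. E_x = 0  [CD ∥ EB ∩ DB ∥ CE]
2. E_y = 12  [CD ∥ EB ∩ DB ∥ CE]
   → E = (0, 12)
3. A_x = -1/2  [AE · BD = -97/2 ∩ 2·signedArea(ABD) = -33/4]
4. A_y = 25/4  [AE · BD = -97/2 ∩ 2·signedArea(ABD) = -33/4]
   → A = (-1/2, 25/4)

A = (-1/2, 25/4)
E = (0, 12)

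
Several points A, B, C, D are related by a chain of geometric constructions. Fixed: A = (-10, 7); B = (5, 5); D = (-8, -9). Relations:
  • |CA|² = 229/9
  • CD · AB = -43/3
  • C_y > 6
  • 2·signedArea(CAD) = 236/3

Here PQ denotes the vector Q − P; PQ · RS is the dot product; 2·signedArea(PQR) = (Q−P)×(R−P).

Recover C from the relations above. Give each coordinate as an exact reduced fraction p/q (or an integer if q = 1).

1. C_x = -5  [2·signedArea(CAD) = 236/3 ∩ CD · AB = -43/3]
2. C_y = 19/3  [2·signedArea(CAD) = 236/3 ∩ CD · AB = -43/3]
   → C = (-5, 19/3)

C = (-5, 19/3)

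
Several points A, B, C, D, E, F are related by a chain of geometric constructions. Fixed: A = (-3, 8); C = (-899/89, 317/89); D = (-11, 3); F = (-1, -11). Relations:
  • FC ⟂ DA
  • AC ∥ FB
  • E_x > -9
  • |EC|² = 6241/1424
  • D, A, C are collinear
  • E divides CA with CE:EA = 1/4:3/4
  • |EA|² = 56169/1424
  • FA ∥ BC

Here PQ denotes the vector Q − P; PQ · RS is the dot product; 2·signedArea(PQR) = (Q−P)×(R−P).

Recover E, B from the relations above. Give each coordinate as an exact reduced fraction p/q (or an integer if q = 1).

B = (-721/89, -1374/89)
E = (-741/89, 1663/356)

1. E_x = -741/89  [E divides CA with CE:EA = 1/4:3/4]
2. E_y = 1663/356  [E divides CA with CE:EA = 1/4:3/4]
   → E = (-741/89, 1663/356)
3. B_x = -721/89  [FA ∥ BC ∩ AC ∥ FB]
4. B_y = -1374/89  [FA ∥ BC ∩ AC ∥ FB]
   → B = (-721/89, -1374/89)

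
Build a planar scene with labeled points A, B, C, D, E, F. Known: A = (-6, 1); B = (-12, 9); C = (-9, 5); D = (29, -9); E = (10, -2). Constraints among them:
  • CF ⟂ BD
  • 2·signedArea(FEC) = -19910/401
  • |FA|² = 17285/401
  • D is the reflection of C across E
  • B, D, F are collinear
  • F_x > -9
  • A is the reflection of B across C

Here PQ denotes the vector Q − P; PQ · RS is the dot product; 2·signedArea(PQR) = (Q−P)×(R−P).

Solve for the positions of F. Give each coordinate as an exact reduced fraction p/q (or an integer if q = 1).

1. F_x = -3213/401  [B, D, F are collinear ∩ CF ⟂ BD]
2. F_y = 2907/401  [B, D, F are collinear ∩ CF ⟂ BD]
   → F = (-3213/401, 2907/401)

F = (-3213/401, 2907/401)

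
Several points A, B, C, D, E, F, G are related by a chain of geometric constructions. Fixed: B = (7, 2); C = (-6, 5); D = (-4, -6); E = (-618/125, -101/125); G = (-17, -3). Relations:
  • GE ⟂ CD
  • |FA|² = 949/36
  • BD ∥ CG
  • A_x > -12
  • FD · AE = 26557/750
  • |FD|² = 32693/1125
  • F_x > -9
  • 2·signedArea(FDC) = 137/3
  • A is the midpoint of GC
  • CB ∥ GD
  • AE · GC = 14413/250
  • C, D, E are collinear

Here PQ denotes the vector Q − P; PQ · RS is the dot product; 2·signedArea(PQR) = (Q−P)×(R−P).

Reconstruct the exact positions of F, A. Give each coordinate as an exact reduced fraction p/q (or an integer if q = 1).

1. A_x = -23/2  [A is the midpoint of GC]
2. A_y = 1  [A is the midpoint of GC]
   → A = (-23/2, 1)
3. F_x = -1081/125  [FD · AE = 26557/750 ∩ 2·signedArea(FDC) = 137/3]
4. F_y = -1226/375  [FD · AE = 26557/750 ∩ 2·signedArea(FDC) = 137/3]
   → F = (-1081/125, -1226/375)

A = (-23/2, 1)
F = (-1081/125, -1226/375)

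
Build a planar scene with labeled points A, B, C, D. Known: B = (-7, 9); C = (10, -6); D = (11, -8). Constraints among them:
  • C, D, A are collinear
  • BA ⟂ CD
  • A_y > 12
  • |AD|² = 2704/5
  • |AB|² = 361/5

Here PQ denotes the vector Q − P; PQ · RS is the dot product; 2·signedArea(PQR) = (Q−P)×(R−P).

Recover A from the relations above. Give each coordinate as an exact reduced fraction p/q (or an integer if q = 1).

A = (3/5, 64/5)

1. A_x = 3/5  [C, D, A are collinear ∩ BA ⟂ CD]
2. A_y = 64/5  [C, D, A are collinear ∩ BA ⟂ CD]
   → A = (3/5, 64/5)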